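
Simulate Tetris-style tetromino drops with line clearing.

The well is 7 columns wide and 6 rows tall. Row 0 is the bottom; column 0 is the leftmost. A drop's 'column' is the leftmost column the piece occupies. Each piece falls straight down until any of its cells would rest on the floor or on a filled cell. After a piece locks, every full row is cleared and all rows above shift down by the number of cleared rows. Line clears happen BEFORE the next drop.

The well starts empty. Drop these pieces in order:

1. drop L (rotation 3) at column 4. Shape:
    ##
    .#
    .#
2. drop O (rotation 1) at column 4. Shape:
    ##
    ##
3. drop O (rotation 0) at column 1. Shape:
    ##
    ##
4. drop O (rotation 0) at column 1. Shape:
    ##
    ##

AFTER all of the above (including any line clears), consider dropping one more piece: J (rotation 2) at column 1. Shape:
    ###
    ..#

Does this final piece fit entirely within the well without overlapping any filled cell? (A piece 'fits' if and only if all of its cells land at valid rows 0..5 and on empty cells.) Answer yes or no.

Answer: yes

Derivation:
Drop 1: L rot3 at col 4 lands with bottom-row=0; cleared 0 line(s) (total 0); column heights now [0 0 0 0 3 3 0], max=3
Drop 2: O rot1 at col 4 lands with bottom-row=3; cleared 0 line(s) (total 0); column heights now [0 0 0 0 5 5 0], max=5
Drop 3: O rot0 at col 1 lands with bottom-row=0; cleared 0 line(s) (total 0); column heights now [0 2 2 0 5 5 0], max=5
Drop 4: O rot0 at col 1 lands with bottom-row=2; cleared 0 line(s) (total 0); column heights now [0 4 4 0 5 5 0], max=5
Test piece J rot2 at col 1 (width 3): heights before test = [0 4 4 0 5 5 0]; fits = True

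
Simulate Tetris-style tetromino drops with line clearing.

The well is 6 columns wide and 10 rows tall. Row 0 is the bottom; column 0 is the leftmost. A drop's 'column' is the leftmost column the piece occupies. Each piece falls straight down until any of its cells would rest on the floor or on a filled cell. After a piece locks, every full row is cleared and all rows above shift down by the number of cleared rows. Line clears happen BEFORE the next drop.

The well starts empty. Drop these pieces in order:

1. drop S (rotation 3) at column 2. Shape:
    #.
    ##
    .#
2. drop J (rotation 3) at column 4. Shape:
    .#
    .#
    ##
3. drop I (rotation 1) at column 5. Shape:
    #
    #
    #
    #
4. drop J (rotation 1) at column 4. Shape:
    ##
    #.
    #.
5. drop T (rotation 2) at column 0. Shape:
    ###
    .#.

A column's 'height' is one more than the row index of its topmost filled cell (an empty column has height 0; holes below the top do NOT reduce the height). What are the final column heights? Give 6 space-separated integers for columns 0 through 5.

Answer: 4 4 4 2 8 8

Derivation:
Drop 1: S rot3 at col 2 lands with bottom-row=0; cleared 0 line(s) (total 0); column heights now [0 0 3 2 0 0], max=3
Drop 2: J rot3 at col 4 lands with bottom-row=0; cleared 0 line(s) (total 0); column heights now [0 0 3 2 1 3], max=3
Drop 3: I rot1 at col 5 lands with bottom-row=3; cleared 0 line(s) (total 0); column heights now [0 0 3 2 1 7], max=7
Drop 4: J rot1 at col 4 lands with bottom-row=5; cleared 0 line(s) (total 0); column heights now [0 0 3 2 8 8], max=8
Drop 5: T rot2 at col 0 lands with bottom-row=2; cleared 0 line(s) (total 0); column heights now [4 4 4 2 8 8], max=8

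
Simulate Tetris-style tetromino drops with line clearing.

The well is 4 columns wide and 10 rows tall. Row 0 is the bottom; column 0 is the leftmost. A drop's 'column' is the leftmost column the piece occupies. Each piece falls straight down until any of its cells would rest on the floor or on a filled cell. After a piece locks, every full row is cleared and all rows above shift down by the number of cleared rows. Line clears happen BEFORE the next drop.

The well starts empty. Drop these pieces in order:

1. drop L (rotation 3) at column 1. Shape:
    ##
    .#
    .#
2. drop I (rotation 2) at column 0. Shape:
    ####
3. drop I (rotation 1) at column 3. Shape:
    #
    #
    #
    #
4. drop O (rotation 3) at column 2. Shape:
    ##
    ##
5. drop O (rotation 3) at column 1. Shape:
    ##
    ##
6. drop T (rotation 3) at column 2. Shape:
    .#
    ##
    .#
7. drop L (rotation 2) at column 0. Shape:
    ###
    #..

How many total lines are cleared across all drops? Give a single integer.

Drop 1: L rot3 at col 1 lands with bottom-row=0; cleared 0 line(s) (total 0); column heights now [0 3 3 0], max=3
Drop 2: I rot2 at col 0 lands with bottom-row=3; cleared 1 line(s) (total 1); column heights now [0 3 3 0], max=3
Drop 3: I rot1 at col 3 lands with bottom-row=0; cleared 0 line(s) (total 1); column heights now [0 3 3 4], max=4
Drop 4: O rot3 at col 2 lands with bottom-row=4; cleared 0 line(s) (total 1); column heights now [0 3 6 6], max=6
Drop 5: O rot3 at col 1 lands with bottom-row=6; cleared 0 line(s) (total 1); column heights now [0 8 8 6], max=8
Drop 6: T rot3 at col 2 lands with bottom-row=7; cleared 0 line(s) (total 1); column heights now [0 8 9 10], max=10
Drop 7: L rot2 at col 0 lands with bottom-row=8; cleared 1 line(s) (total 2); column heights now [9 8 9 9], max=9

Answer: 2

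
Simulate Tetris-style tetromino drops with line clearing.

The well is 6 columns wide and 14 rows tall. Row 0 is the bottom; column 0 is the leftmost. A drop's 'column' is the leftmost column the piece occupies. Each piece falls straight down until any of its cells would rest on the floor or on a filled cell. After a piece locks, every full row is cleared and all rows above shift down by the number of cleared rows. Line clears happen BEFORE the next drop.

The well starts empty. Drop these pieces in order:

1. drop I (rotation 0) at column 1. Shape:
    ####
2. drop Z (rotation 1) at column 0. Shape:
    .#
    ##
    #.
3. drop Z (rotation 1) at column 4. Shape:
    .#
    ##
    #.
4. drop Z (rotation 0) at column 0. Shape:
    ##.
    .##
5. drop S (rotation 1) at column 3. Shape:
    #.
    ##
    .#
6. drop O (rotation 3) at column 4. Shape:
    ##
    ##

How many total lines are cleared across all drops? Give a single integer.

Drop 1: I rot0 at col 1 lands with bottom-row=0; cleared 0 line(s) (total 0); column heights now [0 1 1 1 1 0], max=1
Drop 2: Z rot1 at col 0 lands with bottom-row=0; cleared 0 line(s) (total 0); column heights now [2 3 1 1 1 0], max=3
Drop 3: Z rot1 at col 4 lands with bottom-row=1; cleared 0 line(s) (total 0); column heights now [2 3 1 1 3 4], max=4
Drop 4: Z rot0 at col 0 lands with bottom-row=3; cleared 0 line(s) (total 0); column heights now [5 5 4 1 3 4], max=5
Drop 5: S rot1 at col 3 lands with bottom-row=3; cleared 0 line(s) (total 0); column heights now [5 5 4 6 5 4], max=6
Drop 6: O rot3 at col 4 lands with bottom-row=5; cleared 0 line(s) (total 0); column heights now [5 5 4 6 7 7], max=7

Answer: 0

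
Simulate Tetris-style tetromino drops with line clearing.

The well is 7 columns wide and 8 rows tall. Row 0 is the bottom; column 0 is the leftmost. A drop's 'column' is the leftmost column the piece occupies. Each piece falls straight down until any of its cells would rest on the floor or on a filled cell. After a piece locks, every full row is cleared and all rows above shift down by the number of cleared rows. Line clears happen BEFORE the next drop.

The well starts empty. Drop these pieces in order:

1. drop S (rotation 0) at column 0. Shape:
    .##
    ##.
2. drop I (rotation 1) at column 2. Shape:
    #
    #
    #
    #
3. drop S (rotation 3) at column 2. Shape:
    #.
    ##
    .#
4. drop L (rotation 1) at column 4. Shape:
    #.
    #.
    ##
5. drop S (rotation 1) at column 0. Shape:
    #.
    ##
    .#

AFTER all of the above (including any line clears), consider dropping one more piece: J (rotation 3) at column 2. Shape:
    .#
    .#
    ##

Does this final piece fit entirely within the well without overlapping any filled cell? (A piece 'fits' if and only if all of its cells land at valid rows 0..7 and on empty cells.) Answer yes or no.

Drop 1: S rot0 at col 0 lands with bottom-row=0; cleared 0 line(s) (total 0); column heights now [1 2 2 0 0 0 0], max=2
Drop 2: I rot1 at col 2 lands with bottom-row=2; cleared 0 line(s) (total 0); column heights now [1 2 6 0 0 0 0], max=6
Drop 3: S rot3 at col 2 lands with bottom-row=5; cleared 0 line(s) (total 0); column heights now [1 2 8 7 0 0 0], max=8
Drop 4: L rot1 at col 4 lands with bottom-row=0; cleared 0 line(s) (total 0); column heights now [1 2 8 7 3 1 0], max=8
Drop 5: S rot1 at col 0 lands with bottom-row=2; cleared 0 line(s) (total 0); column heights now [5 4 8 7 3 1 0], max=8
Test piece J rot3 at col 2 (width 2): heights before test = [5 4 8 7 3 1 0]; fits = False

Answer: no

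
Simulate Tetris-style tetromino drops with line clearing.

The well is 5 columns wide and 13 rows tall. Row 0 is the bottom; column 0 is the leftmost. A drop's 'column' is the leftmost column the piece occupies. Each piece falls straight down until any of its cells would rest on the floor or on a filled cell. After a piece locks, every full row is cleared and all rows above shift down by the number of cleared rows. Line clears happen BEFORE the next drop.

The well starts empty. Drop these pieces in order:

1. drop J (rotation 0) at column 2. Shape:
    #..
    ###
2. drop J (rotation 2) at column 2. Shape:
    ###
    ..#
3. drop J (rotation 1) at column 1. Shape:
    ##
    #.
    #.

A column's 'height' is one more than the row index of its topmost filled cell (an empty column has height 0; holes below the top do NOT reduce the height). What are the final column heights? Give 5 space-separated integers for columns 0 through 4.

Answer: 0 4 4 3 3

Derivation:
Drop 1: J rot0 at col 2 lands with bottom-row=0; cleared 0 line(s) (total 0); column heights now [0 0 2 1 1], max=2
Drop 2: J rot2 at col 2 lands with bottom-row=1; cleared 0 line(s) (total 0); column heights now [0 0 3 3 3], max=3
Drop 3: J rot1 at col 1 lands with bottom-row=1; cleared 0 line(s) (total 0); column heights now [0 4 4 3 3], max=4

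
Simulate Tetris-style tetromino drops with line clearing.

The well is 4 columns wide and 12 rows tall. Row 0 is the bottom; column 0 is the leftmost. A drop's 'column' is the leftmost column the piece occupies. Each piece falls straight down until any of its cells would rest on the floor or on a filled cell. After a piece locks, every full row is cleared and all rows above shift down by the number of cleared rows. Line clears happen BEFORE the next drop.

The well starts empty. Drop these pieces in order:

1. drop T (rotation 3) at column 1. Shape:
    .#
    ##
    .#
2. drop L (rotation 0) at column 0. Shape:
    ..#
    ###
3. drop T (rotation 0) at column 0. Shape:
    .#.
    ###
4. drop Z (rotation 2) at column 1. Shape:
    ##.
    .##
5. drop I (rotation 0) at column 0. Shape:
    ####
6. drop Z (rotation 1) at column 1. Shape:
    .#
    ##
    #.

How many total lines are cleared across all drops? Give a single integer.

Drop 1: T rot3 at col 1 lands with bottom-row=0; cleared 0 line(s) (total 0); column heights now [0 2 3 0], max=3
Drop 2: L rot0 at col 0 lands with bottom-row=3; cleared 0 line(s) (total 0); column heights now [4 4 5 0], max=5
Drop 3: T rot0 at col 0 lands with bottom-row=5; cleared 0 line(s) (total 0); column heights now [6 7 6 0], max=7
Drop 4: Z rot2 at col 1 lands with bottom-row=6; cleared 0 line(s) (total 0); column heights now [6 8 8 7], max=8
Drop 5: I rot0 at col 0 lands with bottom-row=8; cleared 1 line(s) (total 1); column heights now [6 8 8 7], max=8
Drop 6: Z rot1 at col 1 lands with bottom-row=8; cleared 0 line(s) (total 1); column heights now [6 10 11 7], max=11

Answer: 1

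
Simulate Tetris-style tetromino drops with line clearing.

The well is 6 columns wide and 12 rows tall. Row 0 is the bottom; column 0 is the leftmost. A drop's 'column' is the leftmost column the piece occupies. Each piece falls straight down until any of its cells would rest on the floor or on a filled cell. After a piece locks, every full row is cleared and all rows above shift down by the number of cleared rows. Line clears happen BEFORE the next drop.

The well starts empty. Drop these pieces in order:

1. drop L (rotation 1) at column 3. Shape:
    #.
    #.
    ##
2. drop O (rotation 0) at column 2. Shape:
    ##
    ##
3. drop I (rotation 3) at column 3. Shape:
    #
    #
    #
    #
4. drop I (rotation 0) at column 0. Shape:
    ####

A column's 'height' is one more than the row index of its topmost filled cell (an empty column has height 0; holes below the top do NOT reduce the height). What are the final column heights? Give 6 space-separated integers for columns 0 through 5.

Drop 1: L rot1 at col 3 lands with bottom-row=0; cleared 0 line(s) (total 0); column heights now [0 0 0 3 1 0], max=3
Drop 2: O rot0 at col 2 lands with bottom-row=3; cleared 0 line(s) (total 0); column heights now [0 0 5 5 1 0], max=5
Drop 3: I rot3 at col 3 lands with bottom-row=5; cleared 0 line(s) (total 0); column heights now [0 0 5 9 1 0], max=9
Drop 4: I rot0 at col 0 lands with bottom-row=9; cleared 0 line(s) (total 0); column heights now [10 10 10 10 1 0], max=10

Answer: 10 10 10 10 1 0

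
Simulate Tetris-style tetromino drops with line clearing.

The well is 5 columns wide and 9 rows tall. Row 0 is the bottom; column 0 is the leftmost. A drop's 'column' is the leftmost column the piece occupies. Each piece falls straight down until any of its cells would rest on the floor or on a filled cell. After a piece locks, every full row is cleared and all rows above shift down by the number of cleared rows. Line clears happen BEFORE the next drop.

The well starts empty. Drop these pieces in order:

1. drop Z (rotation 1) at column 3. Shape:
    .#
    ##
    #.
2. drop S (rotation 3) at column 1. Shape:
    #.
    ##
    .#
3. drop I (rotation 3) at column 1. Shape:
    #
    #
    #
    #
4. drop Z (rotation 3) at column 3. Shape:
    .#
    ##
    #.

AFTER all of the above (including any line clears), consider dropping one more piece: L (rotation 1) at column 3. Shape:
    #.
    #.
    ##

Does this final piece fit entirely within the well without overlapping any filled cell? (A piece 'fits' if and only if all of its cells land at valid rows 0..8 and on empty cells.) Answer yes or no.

Drop 1: Z rot1 at col 3 lands with bottom-row=0; cleared 0 line(s) (total 0); column heights now [0 0 0 2 3], max=3
Drop 2: S rot3 at col 1 lands with bottom-row=0; cleared 0 line(s) (total 0); column heights now [0 3 2 2 3], max=3
Drop 3: I rot3 at col 1 lands with bottom-row=3; cleared 0 line(s) (total 0); column heights now [0 7 2 2 3], max=7
Drop 4: Z rot3 at col 3 lands with bottom-row=2; cleared 0 line(s) (total 0); column heights now [0 7 2 4 5], max=7
Test piece L rot1 at col 3 (width 2): heights before test = [0 7 2 4 5]; fits = True

Answer: yes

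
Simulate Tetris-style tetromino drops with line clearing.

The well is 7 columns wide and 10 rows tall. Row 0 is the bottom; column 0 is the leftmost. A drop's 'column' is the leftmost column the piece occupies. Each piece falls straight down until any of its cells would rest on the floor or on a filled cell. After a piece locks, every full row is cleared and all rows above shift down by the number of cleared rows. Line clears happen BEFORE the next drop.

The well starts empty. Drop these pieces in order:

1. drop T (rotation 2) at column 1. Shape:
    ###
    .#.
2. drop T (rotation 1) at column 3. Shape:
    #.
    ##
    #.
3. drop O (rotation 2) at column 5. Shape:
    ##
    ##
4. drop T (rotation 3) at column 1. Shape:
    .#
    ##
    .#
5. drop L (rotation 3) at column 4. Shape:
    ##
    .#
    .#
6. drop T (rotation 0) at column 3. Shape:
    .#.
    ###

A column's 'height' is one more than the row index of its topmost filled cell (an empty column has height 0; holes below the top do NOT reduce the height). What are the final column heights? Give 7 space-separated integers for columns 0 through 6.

Drop 1: T rot2 at col 1 lands with bottom-row=0; cleared 0 line(s) (total 0); column heights now [0 2 2 2 0 0 0], max=2
Drop 2: T rot1 at col 3 lands with bottom-row=2; cleared 0 line(s) (total 0); column heights now [0 2 2 5 4 0 0], max=5
Drop 3: O rot2 at col 5 lands with bottom-row=0; cleared 0 line(s) (total 0); column heights now [0 2 2 5 4 2 2], max=5
Drop 4: T rot3 at col 1 lands with bottom-row=2; cleared 0 line(s) (total 0); column heights now [0 4 5 5 4 2 2], max=5
Drop 5: L rot3 at col 4 lands with bottom-row=2; cleared 0 line(s) (total 0); column heights now [0 4 5 5 5 5 2], max=5
Drop 6: T rot0 at col 3 lands with bottom-row=5; cleared 0 line(s) (total 0); column heights now [0 4 5 6 7 6 2], max=7

Answer: 0 4 5 6 7 6 2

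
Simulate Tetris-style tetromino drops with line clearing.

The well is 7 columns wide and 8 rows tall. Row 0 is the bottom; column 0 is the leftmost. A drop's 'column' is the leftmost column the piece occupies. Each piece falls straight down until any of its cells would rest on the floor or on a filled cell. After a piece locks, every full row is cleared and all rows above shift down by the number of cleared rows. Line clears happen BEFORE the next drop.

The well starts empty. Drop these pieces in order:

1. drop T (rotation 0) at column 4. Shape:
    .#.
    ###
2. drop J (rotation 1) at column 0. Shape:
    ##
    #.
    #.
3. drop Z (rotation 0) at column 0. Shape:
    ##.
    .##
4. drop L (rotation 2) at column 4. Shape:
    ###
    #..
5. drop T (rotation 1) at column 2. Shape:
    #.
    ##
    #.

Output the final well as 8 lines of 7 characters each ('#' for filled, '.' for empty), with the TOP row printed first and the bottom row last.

Answer: .......
..#....
..##...
###....
.##....
##..###
#...##.
#...###

Derivation:
Drop 1: T rot0 at col 4 lands with bottom-row=0; cleared 0 line(s) (total 0); column heights now [0 0 0 0 1 2 1], max=2
Drop 2: J rot1 at col 0 lands with bottom-row=0; cleared 0 line(s) (total 0); column heights now [3 3 0 0 1 2 1], max=3
Drop 3: Z rot0 at col 0 lands with bottom-row=3; cleared 0 line(s) (total 0); column heights now [5 5 4 0 1 2 1], max=5
Drop 4: L rot2 at col 4 lands with bottom-row=1; cleared 0 line(s) (total 0); column heights now [5 5 4 0 3 3 3], max=5
Drop 5: T rot1 at col 2 lands with bottom-row=4; cleared 0 line(s) (total 0); column heights now [5 5 7 6 3 3 3], max=7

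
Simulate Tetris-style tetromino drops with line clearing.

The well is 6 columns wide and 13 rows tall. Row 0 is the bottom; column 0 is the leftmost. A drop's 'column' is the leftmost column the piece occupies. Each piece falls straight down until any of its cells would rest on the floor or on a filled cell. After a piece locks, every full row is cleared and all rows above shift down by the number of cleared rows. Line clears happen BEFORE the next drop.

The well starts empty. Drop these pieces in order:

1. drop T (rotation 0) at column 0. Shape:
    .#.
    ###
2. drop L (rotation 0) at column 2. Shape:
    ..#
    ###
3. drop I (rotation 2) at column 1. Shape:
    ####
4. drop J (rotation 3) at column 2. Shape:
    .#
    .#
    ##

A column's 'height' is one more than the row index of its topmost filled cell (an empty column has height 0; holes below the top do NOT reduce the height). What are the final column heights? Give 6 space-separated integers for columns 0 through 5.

Answer: 1 4 5 7 4 0

Derivation:
Drop 1: T rot0 at col 0 lands with bottom-row=0; cleared 0 line(s) (total 0); column heights now [1 2 1 0 0 0], max=2
Drop 2: L rot0 at col 2 lands with bottom-row=1; cleared 0 line(s) (total 0); column heights now [1 2 2 2 3 0], max=3
Drop 3: I rot2 at col 1 lands with bottom-row=3; cleared 0 line(s) (total 0); column heights now [1 4 4 4 4 0], max=4
Drop 4: J rot3 at col 2 lands with bottom-row=4; cleared 0 line(s) (total 0); column heights now [1 4 5 7 4 0], max=7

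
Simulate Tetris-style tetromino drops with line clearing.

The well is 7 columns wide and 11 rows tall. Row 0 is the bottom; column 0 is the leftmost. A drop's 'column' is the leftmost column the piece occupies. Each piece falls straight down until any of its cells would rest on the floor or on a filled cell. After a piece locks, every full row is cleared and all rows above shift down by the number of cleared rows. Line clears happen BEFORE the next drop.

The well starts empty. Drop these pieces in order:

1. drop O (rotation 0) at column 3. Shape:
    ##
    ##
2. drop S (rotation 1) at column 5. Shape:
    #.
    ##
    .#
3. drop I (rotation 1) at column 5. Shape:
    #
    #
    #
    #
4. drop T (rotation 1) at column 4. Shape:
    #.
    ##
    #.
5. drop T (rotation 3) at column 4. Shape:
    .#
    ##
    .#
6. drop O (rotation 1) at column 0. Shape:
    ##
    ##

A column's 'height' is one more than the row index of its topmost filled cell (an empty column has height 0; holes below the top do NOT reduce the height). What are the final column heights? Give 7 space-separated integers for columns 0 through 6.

Answer: 2 2 0 2 10 11 2

Derivation:
Drop 1: O rot0 at col 3 lands with bottom-row=0; cleared 0 line(s) (total 0); column heights now [0 0 0 2 2 0 0], max=2
Drop 2: S rot1 at col 5 lands with bottom-row=0; cleared 0 line(s) (total 0); column heights now [0 0 0 2 2 3 2], max=3
Drop 3: I rot1 at col 5 lands with bottom-row=3; cleared 0 line(s) (total 0); column heights now [0 0 0 2 2 7 2], max=7
Drop 4: T rot1 at col 4 lands with bottom-row=6; cleared 0 line(s) (total 0); column heights now [0 0 0 2 9 8 2], max=9
Drop 5: T rot3 at col 4 lands with bottom-row=8; cleared 0 line(s) (total 0); column heights now [0 0 0 2 10 11 2], max=11
Drop 6: O rot1 at col 0 lands with bottom-row=0; cleared 0 line(s) (total 0); column heights now [2 2 0 2 10 11 2], max=11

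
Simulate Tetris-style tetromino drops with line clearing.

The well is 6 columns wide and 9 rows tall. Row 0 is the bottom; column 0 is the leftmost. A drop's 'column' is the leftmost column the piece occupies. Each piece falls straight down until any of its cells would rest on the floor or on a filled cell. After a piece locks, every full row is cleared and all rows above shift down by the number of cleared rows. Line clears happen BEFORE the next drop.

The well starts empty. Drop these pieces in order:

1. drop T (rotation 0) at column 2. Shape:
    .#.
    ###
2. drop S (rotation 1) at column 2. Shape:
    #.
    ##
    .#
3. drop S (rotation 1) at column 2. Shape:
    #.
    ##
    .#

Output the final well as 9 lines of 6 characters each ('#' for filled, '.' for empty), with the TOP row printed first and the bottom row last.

Answer: ......
......
..#...
..##..
..##..
..##..
...#..
...#..
..###.

Derivation:
Drop 1: T rot0 at col 2 lands with bottom-row=0; cleared 0 line(s) (total 0); column heights now [0 0 1 2 1 0], max=2
Drop 2: S rot1 at col 2 lands with bottom-row=2; cleared 0 line(s) (total 0); column heights now [0 0 5 4 1 0], max=5
Drop 3: S rot1 at col 2 lands with bottom-row=4; cleared 0 line(s) (total 0); column heights now [0 0 7 6 1 0], max=7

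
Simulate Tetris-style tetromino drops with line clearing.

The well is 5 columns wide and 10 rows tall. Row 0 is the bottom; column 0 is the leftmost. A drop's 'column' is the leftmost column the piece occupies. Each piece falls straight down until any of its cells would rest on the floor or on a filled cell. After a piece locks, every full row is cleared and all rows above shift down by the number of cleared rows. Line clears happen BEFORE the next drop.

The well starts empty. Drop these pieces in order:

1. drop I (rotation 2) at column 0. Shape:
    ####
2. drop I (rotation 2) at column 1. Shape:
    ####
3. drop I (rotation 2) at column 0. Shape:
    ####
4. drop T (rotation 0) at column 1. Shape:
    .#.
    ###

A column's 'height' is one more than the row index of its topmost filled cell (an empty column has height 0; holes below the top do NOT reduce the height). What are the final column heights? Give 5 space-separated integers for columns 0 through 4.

Drop 1: I rot2 at col 0 lands with bottom-row=0; cleared 0 line(s) (total 0); column heights now [1 1 1 1 0], max=1
Drop 2: I rot2 at col 1 lands with bottom-row=1; cleared 0 line(s) (total 0); column heights now [1 2 2 2 2], max=2
Drop 3: I rot2 at col 0 lands with bottom-row=2; cleared 0 line(s) (total 0); column heights now [3 3 3 3 2], max=3
Drop 4: T rot0 at col 1 lands with bottom-row=3; cleared 0 line(s) (total 0); column heights now [3 4 5 4 2], max=5

Answer: 3 4 5 4 2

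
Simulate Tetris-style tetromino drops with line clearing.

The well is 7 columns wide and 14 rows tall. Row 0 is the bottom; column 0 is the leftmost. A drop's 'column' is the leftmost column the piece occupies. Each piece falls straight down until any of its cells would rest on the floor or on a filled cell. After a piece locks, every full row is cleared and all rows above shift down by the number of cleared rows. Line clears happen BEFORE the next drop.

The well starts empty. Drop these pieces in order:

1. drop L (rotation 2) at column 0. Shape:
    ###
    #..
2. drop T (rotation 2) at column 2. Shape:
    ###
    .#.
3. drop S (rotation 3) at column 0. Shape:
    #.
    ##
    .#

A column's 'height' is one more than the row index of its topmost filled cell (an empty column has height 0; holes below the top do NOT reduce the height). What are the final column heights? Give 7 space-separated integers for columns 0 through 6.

Answer: 5 4 3 3 3 0 0

Derivation:
Drop 1: L rot2 at col 0 lands with bottom-row=0; cleared 0 line(s) (total 0); column heights now [2 2 2 0 0 0 0], max=2
Drop 2: T rot2 at col 2 lands with bottom-row=1; cleared 0 line(s) (total 0); column heights now [2 2 3 3 3 0 0], max=3
Drop 3: S rot3 at col 0 lands with bottom-row=2; cleared 0 line(s) (total 0); column heights now [5 4 3 3 3 0 0], max=5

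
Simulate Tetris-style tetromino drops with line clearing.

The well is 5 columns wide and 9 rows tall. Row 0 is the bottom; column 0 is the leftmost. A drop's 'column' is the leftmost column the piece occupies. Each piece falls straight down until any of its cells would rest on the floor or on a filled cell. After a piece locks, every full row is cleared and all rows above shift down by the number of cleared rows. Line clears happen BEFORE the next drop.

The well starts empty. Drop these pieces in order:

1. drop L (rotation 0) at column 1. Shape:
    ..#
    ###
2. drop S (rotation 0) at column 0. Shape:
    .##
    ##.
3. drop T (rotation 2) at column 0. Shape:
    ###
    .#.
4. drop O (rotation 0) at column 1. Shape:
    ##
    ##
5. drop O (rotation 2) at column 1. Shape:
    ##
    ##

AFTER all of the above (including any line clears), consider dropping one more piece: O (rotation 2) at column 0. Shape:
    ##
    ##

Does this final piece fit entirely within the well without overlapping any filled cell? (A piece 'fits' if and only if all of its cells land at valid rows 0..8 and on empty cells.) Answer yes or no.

Drop 1: L rot0 at col 1 lands with bottom-row=0; cleared 0 line(s) (total 0); column heights now [0 1 1 2 0], max=2
Drop 2: S rot0 at col 0 lands with bottom-row=1; cleared 0 line(s) (total 0); column heights now [2 3 3 2 0], max=3
Drop 3: T rot2 at col 0 lands with bottom-row=3; cleared 0 line(s) (total 0); column heights now [5 5 5 2 0], max=5
Drop 4: O rot0 at col 1 lands with bottom-row=5; cleared 0 line(s) (total 0); column heights now [5 7 7 2 0], max=7
Drop 5: O rot2 at col 1 lands with bottom-row=7; cleared 0 line(s) (total 0); column heights now [5 9 9 2 0], max=9
Test piece O rot2 at col 0 (width 2): heights before test = [5 9 9 2 0]; fits = False

Answer: no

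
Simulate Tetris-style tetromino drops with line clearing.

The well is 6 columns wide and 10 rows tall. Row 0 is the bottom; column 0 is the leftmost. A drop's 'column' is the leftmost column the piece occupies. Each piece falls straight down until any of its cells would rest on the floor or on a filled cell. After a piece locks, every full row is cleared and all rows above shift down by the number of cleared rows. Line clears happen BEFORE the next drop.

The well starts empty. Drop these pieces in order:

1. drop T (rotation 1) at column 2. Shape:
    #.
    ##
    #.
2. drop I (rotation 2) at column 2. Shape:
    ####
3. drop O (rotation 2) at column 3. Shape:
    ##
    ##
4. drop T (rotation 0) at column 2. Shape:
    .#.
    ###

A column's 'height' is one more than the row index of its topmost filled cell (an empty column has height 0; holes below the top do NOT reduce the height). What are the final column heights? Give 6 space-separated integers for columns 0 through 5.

Answer: 0 0 7 8 7 4

Derivation:
Drop 1: T rot1 at col 2 lands with bottom-row=0; cleared 0 line(s) (total 0); column heights now [0 0 3 2 0 0], max=3
Drop 2: I rot2 at col 2 lands with bottom-row=3; cleared 0 line(s) (total 0); column heights now [0 0 4 4 4 4], max=4
Drop 3: O rot2 at col 3 lands with bottom-row=4; cleared 0 line(s) (total 0); column heights now [0 0 4 6 6 4], max=6
Drop 4: T rot0 at col 2 lands with bottom-row=6; cleared 0 line(s) (total 0); column heights now [0 0 7 8 7 4], max=8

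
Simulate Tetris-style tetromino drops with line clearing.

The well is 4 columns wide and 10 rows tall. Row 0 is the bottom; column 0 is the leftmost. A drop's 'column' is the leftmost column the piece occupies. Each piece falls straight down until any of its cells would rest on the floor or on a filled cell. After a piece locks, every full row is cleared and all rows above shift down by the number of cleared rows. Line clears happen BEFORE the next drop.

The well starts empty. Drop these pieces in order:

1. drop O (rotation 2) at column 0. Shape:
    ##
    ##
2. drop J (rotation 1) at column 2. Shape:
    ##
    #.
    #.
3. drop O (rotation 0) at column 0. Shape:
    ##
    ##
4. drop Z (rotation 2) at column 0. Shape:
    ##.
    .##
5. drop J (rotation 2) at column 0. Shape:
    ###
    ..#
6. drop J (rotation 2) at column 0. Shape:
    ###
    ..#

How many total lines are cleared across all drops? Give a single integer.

Answer: 1

Derivation:
Drop 1: O rot2 at col 0 lands with bottom-row=0; cleared 0 line(s) (total 0); column heights now [2 2 0 0], max=2
Drop 2: J rot1 at col 2 lands with bottom-row=0; cleared 0 line(s) (total 0); column heights now [2 2 3 3], max=3
Drop 3: O rot0 at col 0 lands with bottom-row=2; cleared 1 line(s) (total 1); column heights now [3 3 2 0], max=3
Drop 4: Z rot2 at col 0 lands with bottom-row=3; cleared 0 line(s) (total 1); column heights now [5 5 4 0], max=5
Drop 5: J rot2 at col 0 lands with bottom-row=4; cleared 0 line(s) (total 1); column heights now [6 6 6 0], max=6
Drop 6: J rot2 at col 0 lands with bottom-row=6; cleared 0 line(s) (total 1); column heights now [8 8 8 0], max=8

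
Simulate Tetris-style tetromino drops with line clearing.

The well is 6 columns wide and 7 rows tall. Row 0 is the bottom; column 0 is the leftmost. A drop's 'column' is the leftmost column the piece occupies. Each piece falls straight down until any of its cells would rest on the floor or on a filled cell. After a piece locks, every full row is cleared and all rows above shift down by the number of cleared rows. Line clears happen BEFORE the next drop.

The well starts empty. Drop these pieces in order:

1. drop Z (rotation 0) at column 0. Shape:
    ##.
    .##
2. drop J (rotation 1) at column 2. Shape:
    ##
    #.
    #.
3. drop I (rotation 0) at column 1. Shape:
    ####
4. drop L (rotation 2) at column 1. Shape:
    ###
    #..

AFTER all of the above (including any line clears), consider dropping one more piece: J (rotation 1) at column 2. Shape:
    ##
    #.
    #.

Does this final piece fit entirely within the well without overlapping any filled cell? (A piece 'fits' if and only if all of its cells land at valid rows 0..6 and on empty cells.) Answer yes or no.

Drop 1: Z rot0 at col 0 lands with bottom-row=0; cleared 0 line(s) (total 0); column heights now [2 2 1 0 0 0], max=2
Drop 2: J rot1 at col 2 lands with bottom-row=1; cleared 0 line(s) (total 0); column heights now [2 2 4 4 0 0], max=4
Drop 3: I rot0 at col 1 lands with bottom-row=4; cleared 0 line(s) (total 0); column heights now [2 5 5 5 5 0], max=5
Drop 4: L rot2 at col 1 lands with bottom-row=5; cleared 0 line(s) (total 0); column heights now [2 7 7 7 5 0], max=7
Test piece J rot1 at col 2 (width 2): heights before test = [2 7 7 7 5 0]; fits = False

Answer: no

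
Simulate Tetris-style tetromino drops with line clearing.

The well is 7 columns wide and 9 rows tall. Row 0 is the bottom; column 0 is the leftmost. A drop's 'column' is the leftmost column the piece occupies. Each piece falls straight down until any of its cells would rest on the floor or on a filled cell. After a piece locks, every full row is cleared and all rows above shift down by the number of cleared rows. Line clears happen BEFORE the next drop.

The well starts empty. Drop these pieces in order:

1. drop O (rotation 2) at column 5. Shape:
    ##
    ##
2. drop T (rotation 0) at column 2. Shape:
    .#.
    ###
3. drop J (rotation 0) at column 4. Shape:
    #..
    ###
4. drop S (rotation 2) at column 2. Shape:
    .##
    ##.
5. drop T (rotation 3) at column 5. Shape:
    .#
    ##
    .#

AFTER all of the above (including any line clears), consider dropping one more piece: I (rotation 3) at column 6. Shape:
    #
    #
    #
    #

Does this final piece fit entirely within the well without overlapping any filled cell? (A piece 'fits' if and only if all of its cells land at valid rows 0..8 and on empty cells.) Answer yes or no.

Drop 1: O rot2 at col 5 lands with bottom-row=0; cleared 0 line(s) (total 0); column heights now [0 0 0 0 0 2 2], max=2
Drop 2: T rot0 at col 2 lands with bottom-row=0; cleared 0 line(s) (total 0); column heights now [0 0 1 2 1 2 2], max=2
Drop 3: J rot0 at col 4 lands with bottom-row=2; cleared 0 line(s) (total 0); column heights now [0 0 1 2 4 3 3], max=4
Drop 4: S rot2 at col 2 lands with bottom-row=3; cleared 0 line(s) (total 0); column heights now [0 0 4 5 5 3 3], max=5
Drop 5: T rot3 at col 5 lands with bottom-row=3; cleared 0 line(s) (total 0); column heights now [0 0 4 5 5 5 6], max=6
Test piece I rot3 at col 6 (width 1): heights before test = [0 0 4 5 5 5 6]; fits = False

Answer: no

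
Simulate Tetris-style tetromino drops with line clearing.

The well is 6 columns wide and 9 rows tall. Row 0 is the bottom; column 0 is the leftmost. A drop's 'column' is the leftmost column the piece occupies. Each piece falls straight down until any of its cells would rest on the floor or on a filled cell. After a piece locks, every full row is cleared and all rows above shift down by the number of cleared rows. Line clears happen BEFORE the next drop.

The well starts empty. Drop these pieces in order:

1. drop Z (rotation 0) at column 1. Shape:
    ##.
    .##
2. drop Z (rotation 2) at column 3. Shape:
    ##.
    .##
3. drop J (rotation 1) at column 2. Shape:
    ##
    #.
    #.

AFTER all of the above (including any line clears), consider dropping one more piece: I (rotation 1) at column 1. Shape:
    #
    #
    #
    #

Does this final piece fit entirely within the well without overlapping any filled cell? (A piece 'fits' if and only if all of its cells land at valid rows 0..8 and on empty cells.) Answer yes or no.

Answer: yes

Derivation:
Drop 1: Z rot0 at col 1 lands with bottom-row=0; cleared 0 line(s) (total 0); column heights now [0 2 2 1 0 0], max=2
Drop 2: Z rot2 at col 3 lands with bottom-row=0; cleared 0 line(s) (total 0); column heights now [0 2 2 2 2 1], max=2
Drop 3: J rot1 at col 2 lands with bottom-row=2; cleared 0 line(s) (total 0); column heights now [0 2 5 5 2 1], max=5
Test piece I rot1 at col 1 (width 1): heights before test = [0 2 5 5 2 1]; fits = True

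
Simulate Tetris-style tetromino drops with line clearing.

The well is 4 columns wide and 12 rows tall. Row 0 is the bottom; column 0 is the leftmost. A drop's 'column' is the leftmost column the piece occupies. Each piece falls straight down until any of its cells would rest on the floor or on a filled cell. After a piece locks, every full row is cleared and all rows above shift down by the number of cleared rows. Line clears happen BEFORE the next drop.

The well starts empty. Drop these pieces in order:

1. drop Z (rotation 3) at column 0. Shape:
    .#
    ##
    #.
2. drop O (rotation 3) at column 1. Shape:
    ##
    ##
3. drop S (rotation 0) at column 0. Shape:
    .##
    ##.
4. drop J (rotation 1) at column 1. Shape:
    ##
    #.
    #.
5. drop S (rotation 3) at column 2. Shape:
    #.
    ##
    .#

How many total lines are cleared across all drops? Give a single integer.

Answer: 0

Derivation:
Drop 1: Z rot3 at col 0 lands with bottom-row=0; cleared 0 line(s) (total 0); column heights now [2 3 0 0], max=3
Drop 2: O rot3 at col 1 lands with bottom-row=3; cleared 0 line(s) (total 0); column heights now [2 5 5 0], max=5
Drop 3: S rot0 at col 0 lands with bottom-row=5; cleared 0 line(s) (total 0); column heights now [6 7 7 0], max=7
Drop 4: J rot1 at col 1 lands with bottom-row=7; cleared 0 line(s) (total 0); column heights now [6 10 10 0], max=10
Drop 5: S rot3 at col 2 lands with bottom-row=9; cleared 0 line(s) (total 0); column heights now [6 10 12 11], max=12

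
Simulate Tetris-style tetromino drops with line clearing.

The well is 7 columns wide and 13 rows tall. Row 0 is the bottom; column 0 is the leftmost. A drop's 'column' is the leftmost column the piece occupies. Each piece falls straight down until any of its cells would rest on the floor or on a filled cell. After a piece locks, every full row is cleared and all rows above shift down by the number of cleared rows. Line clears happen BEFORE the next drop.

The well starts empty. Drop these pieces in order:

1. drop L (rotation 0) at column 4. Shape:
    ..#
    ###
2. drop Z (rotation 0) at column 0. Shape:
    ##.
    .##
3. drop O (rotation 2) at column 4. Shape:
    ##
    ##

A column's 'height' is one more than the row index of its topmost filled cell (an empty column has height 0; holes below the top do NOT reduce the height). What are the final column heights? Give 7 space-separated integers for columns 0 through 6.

Drop 1: L rot0 at col 4 lands with bottom-row=0; cleared 0 line(s) (total 0); column heights now [0 0 0 0 1 1 2], max=2
Drop 2: Z rot0 at col 0 lands with bottom-row=0; cleared 0 line(s) (total 0); column heights now [2 2 1 0 1 1 2], max=2
Drop 3: O rot2 at col 4 lands with bottom-row=1; cleared 0 line(s) (total 0); column heights now [2 2 1 0 3 3 2], max=3

Answer: 2 2 1 0 3 3 2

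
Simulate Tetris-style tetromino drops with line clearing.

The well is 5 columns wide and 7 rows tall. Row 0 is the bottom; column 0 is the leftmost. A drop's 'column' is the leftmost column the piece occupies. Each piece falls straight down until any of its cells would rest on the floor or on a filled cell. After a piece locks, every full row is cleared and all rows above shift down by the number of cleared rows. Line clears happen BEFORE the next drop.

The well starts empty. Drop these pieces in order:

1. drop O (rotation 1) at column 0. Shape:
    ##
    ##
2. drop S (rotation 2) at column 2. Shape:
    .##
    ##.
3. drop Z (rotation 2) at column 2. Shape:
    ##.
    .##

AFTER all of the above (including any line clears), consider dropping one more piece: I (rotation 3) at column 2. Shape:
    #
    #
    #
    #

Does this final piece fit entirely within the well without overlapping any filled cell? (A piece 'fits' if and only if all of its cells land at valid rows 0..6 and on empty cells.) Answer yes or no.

Drop 1: O rot1 at col 0 lands with bottom-row=0; cleared 0 line(s) (total 0); column heights now [2 2 0 0 0], max=2
Drop 2: S rot2 at col 2 lands with bottom-row=0; cleared 0 line(s) (total 0); column heights now [2 2 1 2 2], max=2
Drop 3: Z rot2 at col 2 lands with bottom-row=2; cleared 0 line(s) (total 0); column heights now [2 2 4 4 3], max=4
Test piece I rot3 at col 2 (width 1): heights before test = [2 2 4 4 3]; fits = False

Answer: no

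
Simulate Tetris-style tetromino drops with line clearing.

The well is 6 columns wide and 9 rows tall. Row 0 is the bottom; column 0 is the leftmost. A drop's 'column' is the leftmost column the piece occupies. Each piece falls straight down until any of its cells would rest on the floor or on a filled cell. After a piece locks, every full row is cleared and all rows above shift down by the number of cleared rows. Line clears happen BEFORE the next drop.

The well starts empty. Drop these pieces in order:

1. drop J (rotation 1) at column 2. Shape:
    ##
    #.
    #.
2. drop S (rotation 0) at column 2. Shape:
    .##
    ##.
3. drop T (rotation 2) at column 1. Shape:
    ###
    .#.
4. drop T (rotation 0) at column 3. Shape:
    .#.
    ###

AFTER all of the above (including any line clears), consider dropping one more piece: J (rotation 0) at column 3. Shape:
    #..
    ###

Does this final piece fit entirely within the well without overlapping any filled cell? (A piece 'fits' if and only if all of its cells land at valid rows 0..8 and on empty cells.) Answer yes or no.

Drop 1: J rot1 at col 2 lands with bottom-row=0; cleared 0 line(s) (total 0); column heights now [0 0 3 3 0 0], max=3
Drop 2: S rot0 at col 2 lands with bottom-row=3; cleared 0 line(s) (total 0); column heights now [0 0 4 5 5 0], max=5
Drop 3: T rot2 at col 1 lands with bottom-row=4; cleared 0 line(s) (total 0); column heights now [0 6 6 6 5 0], max=6
Drop 4: T rot0 at col 3 lands with bottom-row=6; cleared 0 line(s) (total 0); column heights now [0 6 6 7 8 7], max=8
Test piece J rot0 at col 3 (width 3): heights before test = [0 6 6 7 8 7]; fits = False

Answer: no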